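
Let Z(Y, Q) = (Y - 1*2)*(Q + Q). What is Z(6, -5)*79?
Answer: -3160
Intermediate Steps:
Z(Y, Q) = 2*Q*(-2 + Y) (Z(Y, Q) = (Y - 2)*(2*Q) = (-2 + Y)*(2*Q) = 2*Q*(-2 + Y))
Z(6, -5)*79 = (2*(-5)*(-2 + 6))*79 = (2*(-5)*4)*79 = -40*79 = -3160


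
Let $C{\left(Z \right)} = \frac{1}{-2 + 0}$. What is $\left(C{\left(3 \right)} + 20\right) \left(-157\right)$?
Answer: $- \frac{6123}{2} \approx -3061.5$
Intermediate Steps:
$C{\left(Z \right)} = - \frac{1}{2}$ ($C{\left(Z \right)} = \frac{1}{-2} = - \frac{1}{2}$)
$\left(C{\left(3 \right)} + 20\right) \left(-157\right) = \left(- \frac{1}{2} + 20\right) \left(-157\right) = \frac{39}{2} \left(-157\right) = - \frac{6123}{2}$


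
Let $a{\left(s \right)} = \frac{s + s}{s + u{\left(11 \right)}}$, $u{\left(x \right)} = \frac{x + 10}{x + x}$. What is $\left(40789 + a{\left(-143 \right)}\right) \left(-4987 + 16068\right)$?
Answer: $\frac{1412516312277}{3125} \approx 4.5201 \cdot 10^{8}$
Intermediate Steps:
$u{\left(x \right)} = \frac{10 + x}{2 x}$
$a{\left(s \right)} = \frac{2 s}{\frac{21}{22} + s}$ ($a{\left(s \right)} = \frac{s + s}{s + \frac{10 + 11}{2 \cdot 11}} = \frac{2 s}{s + \frac{1}{2} \cdot \frac{1}{11} \cdot 21} = \frac{2 s}{s + \frac{21}{22}} = \frac{2 s}{\frac{21}{22} + s}$)
$\left(40789 + a{\left(-143 \right)}\right) \left(-4987 + 16068\right) = \left(40789 + 44 \left(-143\right) \frac{1}{21 + 22 \left(-143\right)}\right) \left(-4987 + 16068\right) = \left(40789 + 44 \left(-143\right) \frac{1}{21 - 3146}\right) 11081 = \left(40789 + 44 \left(-143\right) \frac{1}{-3125}\right) 11081 = \left(40789 + 44 \left(-143\right) \left(- \frac{1}{3125}\right)\right) 11081 = \left(40789 + \frac{6292}{3125}\right) 11081 = \frac{127471917}{3125} \cdot 11081 = \frac{1412516312277}{3125}$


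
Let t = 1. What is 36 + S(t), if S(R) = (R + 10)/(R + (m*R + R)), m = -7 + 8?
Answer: 119/3 ≈ 39.667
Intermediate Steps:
m = 1
S(R) = (10 + R)/(3*R) (S(R) = (R + 10)/(R + (1*R + R)) = (10 + R)/(R + (R + R)) = (10 + R)/(R + 2*R) = (10 + R)/((3*R)) = (10 + R)*(1/(3*R)) = (10 + R)/(3*R))
36 + S(t) = 36 + (⅓)*(10 + 1)/1 = 36 + (⅓)*1*11 = 36 + 11/3 = 119/3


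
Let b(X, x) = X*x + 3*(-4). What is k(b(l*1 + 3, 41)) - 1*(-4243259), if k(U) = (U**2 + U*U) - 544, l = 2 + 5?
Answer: 4559523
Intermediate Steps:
l = 7
b(X, x) = -12 + X*x (b(X, x) = X*x - 12 = -12 + X*x)
k(U) = -544 + 2*U**2 (k(U) = (U**2 + U**2) - 544 = 2*U**2 - 544 = -544 + 2*U**2)
k(b(l*1 + 3, 41)) - 1*(-4243259) = (-544 + 2*(-12 + (7*1 + 3)*41)**2) - 1*(-4243259) = (-544 + 2*(-12 + (7 + 3)*41)**2) + 4243259 = (-544 + 2*(-12 + 10*41)**2) + 4243259 = (-544 + 2*(-12 + 410)**2) + 4243259 = (-544 + 2*398**2) + 4243259 = (-544 + 2*158404) + 4243259 = (-544 + 316808) + 4243259 = 316264 + 4243259 = 4559523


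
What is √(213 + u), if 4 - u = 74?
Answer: √143 ≈ 11.958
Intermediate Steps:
u = -70 (u = 4 - 1*74 = 4 - 74 = -70)
√(213 + u) = √(213 - 70) = √143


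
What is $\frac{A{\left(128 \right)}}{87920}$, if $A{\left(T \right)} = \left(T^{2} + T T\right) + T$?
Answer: $\frac{2056}{5495} \approx 0.37416$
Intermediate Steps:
$A{\left(T \right)} = T + 2 T^{2}$ ($A{\left(T \right)} = \left(T^{2} + T^{2}\right) + T = 2 T^{2} + T = T + 2 T^{2}$)
$\frac{A{\left(128 \right)}}{87920} = \frac{128 \left(1 + 2 \cdot 128\right)}{87920} = 128 \left(1 + 256\right) \frac{1}{87920} = 128 \cdot 257 \cdot \frac{1}{87920} = 32896 \cdot \frac{1}{87920} = \frac{2056}{5495}$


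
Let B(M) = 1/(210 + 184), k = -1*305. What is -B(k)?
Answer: -1/394 ≈ -0.0025381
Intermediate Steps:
k = -305
B(M) = 1/394
-B(k) = -1*1/394 = -1/394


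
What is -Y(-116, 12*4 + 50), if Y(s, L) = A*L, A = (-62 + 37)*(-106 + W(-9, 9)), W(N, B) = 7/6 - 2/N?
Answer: -2306675/9 ≈ -2.5630e+5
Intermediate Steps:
W(N, B) = 7/6 - 2/N (W(N, B) = 7*(⅙) - 2/N = 7/6 - 2/N)
A = 47075/18 (A = (-62 + 37)*(-106 + (7/6 - 2/(-9))) = -25*(-106 + (7/6 - 2*(-⅑))) = -25*(-106 + (7/6 + 2/9)) = -25*(-106 + 25/18) = -25*(-1883/18) = 47075/18 ≈ 2615.3)
Y(s, L) = 47075*L/18
-Y(-116, 12*4 + 50) = -47075*(12*4 + 50)/18 = -47075*(48 + 50)/18 = -47075*98/18 = -1*2306675/9 = -2306675/9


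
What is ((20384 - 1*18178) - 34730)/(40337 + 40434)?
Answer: -32524/80771 ≈ -0.40267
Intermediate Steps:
((20384 - 1*18178) - 34730)/(40337 + 40434) = ((20384 - 18178) - 34730)/80771 = (2206 - 34730)*(1/80771) = -32524*1/80771 = -32524/80771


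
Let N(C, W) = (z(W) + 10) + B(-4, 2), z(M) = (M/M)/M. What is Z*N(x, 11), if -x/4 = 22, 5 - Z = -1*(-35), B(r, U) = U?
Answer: -3990/11 ≈ -362.73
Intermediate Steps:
Z = -30 (Z = 5 - (-1)*(-35) = 5 - 1*35 = 5 - 35 = -30)
z(M) = 1/M
x = -88 (x = -4*22 = -88)
N(C, W) = 12 + 1/W (N(C, W) = (1/W + 10) + 2 = (10 + 1/W) + 2 = 12 + 1/W)
Z*N(x, 11) = -30*(12 + 1/11) = -30*133/11 = -3990/11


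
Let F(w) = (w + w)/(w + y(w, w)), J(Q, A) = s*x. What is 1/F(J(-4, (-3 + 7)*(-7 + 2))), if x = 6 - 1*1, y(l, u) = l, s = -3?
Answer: 1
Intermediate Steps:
x = 5 (x = 6 - 1 = 5)
J(Q, A) = -15 (J(Q, A) = -3*5 = -15)
F(w) = 1 (F(w) = (w + w)/(w + w) = (2*w)/((2*w)) = (2*w)*(1/(2*w)) = 1)
1/F(J(-4, (-3 + 7)*(-7 + 2))) = 1/1 = 1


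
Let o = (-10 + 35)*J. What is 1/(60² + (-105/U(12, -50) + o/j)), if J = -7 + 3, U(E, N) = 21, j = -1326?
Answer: 663/2383535 ≈ 0.00027816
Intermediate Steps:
J = -4
o = -100 (o = (-10 + 35)*(-4) = 25*(-4) = -100)
1/(60² + (-105/U(12, -50) + o/j)) = 1/(60² + (-105/21 - 100/(-1326))) = 1/(3600 + (-105*1/21 - 100*(-1/1326))) = 1/(3600 + (-5 + 50/663)) = 1/(3600 - 3265/663) = 1/(2383535/663) = 663/2383535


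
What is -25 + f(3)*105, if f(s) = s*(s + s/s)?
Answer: 1235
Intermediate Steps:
f(s) = s*(1 + s) (f(s) = s*(s + 1) = s*(1 + s))
-25 + f(3)*105 = -25 + (3*(1 + 3))*105 = -25 + (3*4)*105 = -25 + 12*105 = -25 + 1260 = 1235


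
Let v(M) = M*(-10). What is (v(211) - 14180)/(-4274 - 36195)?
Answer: 16290/40469 ≈ 0.40253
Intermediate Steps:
v(M) = -10*M
(v(211) - 14180)/(-4274 - 36195) = (-10*211 - 14180)/(-4274 - 36195) = (-2110 - 14180)/(-40469) = -16290*(-1/40469) = 16290/40469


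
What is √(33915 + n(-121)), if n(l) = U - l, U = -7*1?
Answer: 3*√3781 ≈ 184.47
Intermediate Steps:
U = -7
n(l) = -7 - l
√(33915 + n(-121)) = √(33915 + (-7 - 1*(-121))) = √(33915 + (-7 + 121)) = √(33915 + 114) = √34029 = 3*√3781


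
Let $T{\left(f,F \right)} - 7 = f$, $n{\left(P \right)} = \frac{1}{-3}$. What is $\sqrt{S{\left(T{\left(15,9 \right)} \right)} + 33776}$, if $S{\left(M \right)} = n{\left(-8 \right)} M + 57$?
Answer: $\frac{\sqrt{304431}}{3} \approx 183.92$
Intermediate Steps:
$n{\left(P \right)} = - \frac{1}{3}$
$T{\left(f,F \right)} = 7 + f$
$S{\left(M \right)} = 57 - \frac{M}{3}$ ($S{\left(M \right)} = - \frac{M}{3} + 57 = 57 - \frac{M}{3}$)
$\sqrt{S{\left(T{\left(15,9 \right)} \right)} + 33776} = \sqrt{\left(57 - \frac{7 + 15}{3}\right) + 33776} = \sqrt{\left(57 - \frac{22}{3}\right) + 33776} = \sqrt{\frac{149}{3} + 33776} = \sqrt{\frac{101477}{3}} = \frac{\sqrt{304431}}{3}$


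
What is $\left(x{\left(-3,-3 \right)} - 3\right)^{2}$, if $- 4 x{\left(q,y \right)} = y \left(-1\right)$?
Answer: $\frac{225}{16} \approx 14.063$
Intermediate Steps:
$x{\left(q,y \right)} = \frac{y}{4}$ ($x{\left(q,y \right)} = - \frac{y \left(-1\right)}{4} = - \frac{\left(-1\right) y}{4} = \frac{y}{4}$)
$\left(x{\left(-3,-3 \right)} - 3\right)^{2} = \left(\frac{1}{4} \left(-3\right) - 3\right)^{2} = \left(- \frac{3}{4} - 3\right)^{2} = \left(- \frac{15}{4}\right)^{2} = \frac{225}{16}$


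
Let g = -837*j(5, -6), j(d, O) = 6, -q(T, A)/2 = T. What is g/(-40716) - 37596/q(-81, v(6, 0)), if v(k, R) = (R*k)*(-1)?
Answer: -4722053/20358 ≈ -231.95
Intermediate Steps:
v(k, R) = -R*k
q(T, A) = -2*T
g = -5022 (g = -837*6 = -5022)
g/(-40716) - 37596/q(-81, v(6, 0)) = -5022/(-40716) - 37596/((-2*(-81))) = -5022*(-1/40716) - 37596/162 = 93/754 - 37596*1/162 = 93/754 - 6266/27 = -4722053/20358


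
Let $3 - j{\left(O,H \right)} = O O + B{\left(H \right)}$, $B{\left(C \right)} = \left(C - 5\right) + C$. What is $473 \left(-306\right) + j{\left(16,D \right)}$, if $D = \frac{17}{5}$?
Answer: $- \frac{724964}{5} \approx -1.4499 \cdot 10^{5}$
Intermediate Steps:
$D = \frac{17}{5}$ ($D = 17 \cdot \frac{1}{5} = \frac{17}{5} \approx 3.4$)
$B{\left(C \right)} = -5 + 2 C$ ($B{\left(C \right)} = \left(-5 + C\right) + C = -5 + 2 C$)
$j{\left(O,H \right)} = 8 - O^{2} - 2 H$ ($j{\left(O,H \right)} = 3 - \left(O O + \left(-5 + 2 H\right)\right) = 3 - \left(O^{2} + \left(-5 + 2 H\right)\right) = 3 - \left(-5 + O^{2} + 2 H\right) = 8 - O^{2} - 2 H$)
$473 \left(-306\right) + j{\left(16,D \right)} = 473 \left(-306\right) - \frac{1274}{5} = -144738 - \frac{1274}{5} = - \frac{724964}{5}$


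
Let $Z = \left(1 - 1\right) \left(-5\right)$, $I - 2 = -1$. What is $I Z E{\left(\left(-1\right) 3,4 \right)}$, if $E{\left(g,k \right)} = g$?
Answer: $0$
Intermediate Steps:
$I = 1$ ($I = 2 - 1 = 1$)
$Z = 0$ ($Z = 0 \left(-5\right) = 0$)
$I Z E{\left(\left(-1\right) 3,4 \right)} = 1 \cdot 0 \left(\left(-1\right) 3\right) = 0 \left(-3\right) = 0$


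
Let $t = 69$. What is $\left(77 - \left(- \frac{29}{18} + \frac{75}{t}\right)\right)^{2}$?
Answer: $\frac{1030089025}{171396} \approx 6010.0$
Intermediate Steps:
$\left(77 - \left(- \frac{29}{18} + \frac{75}{t}\right)\right)^{2} = \left(77 - \left(- \frac{29}{18} + \frac{25}{23}\right)\right)^{2} = \left(77 - - \frac{217}{414}\right)^{2} = \left(77 + \left(\frac{29}{18} - \frac{25}{23}\right)\right)^{2} = \left(77 + \frac{217}{414}\right)^{2} = \left(\frac{32095}{414}\right)^{2} = \frac{1030089025}{171396}$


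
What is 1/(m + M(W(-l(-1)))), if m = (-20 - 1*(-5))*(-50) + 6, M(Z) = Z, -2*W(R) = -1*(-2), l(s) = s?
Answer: 1/755 ≈ 0.0013245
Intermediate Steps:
W(R) = -1 (W(R) = -(-1)*(-2)/2 = -½*2 = -1)
m = 756 (m = (-20 + 5)*(-50) + 6 = -15*(-50) + 6 = 750 + 6 = 756)
1/(m + M(W(-l(-1)))) = 1/(756 - 1) = 1/755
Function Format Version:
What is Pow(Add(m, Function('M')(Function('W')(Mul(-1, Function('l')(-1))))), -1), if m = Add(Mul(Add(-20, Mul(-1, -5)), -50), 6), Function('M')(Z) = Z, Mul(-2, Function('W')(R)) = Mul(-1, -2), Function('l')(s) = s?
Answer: Rational(1, 755) ≈ 0.0013245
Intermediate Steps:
Function('W')(R) = -1 (Function('W')(R) = Mul(Rational(-1, 2), Mul(-1, -2)) = Mul(Rational(-1, 2), 2) = -1)
m = 756 (m = Add(Mul(Add(-20, 5), -50), 6) = Add(Mul(-15, -50), 6) = Add(750, 6) = 756)
Pow(Add(m, Function('M')(Function('W')(Mul(-1, Function('l')(-1))))), -1) = Pow(Add(756, -1), -1) = Pow(755, -1) = Rational(1, 755)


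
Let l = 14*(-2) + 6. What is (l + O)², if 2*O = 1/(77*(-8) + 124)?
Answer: 468679201/968256 ≈ 484.04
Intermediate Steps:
l = -22 (l = -28 + 6 = -22)
O = -1/984 (O = 1/(2*(77*(-8) + 124)) = 1/(2*(-616 + 124)) = (½)/(-492) = (½)*(-1/492) = -1/984 ≈ -0.0010163)
(l + O)² = (-22 - 1/984)² = (-21649/984)² = 468679201/968256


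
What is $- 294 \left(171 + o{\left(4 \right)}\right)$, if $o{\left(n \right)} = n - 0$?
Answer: $-51450$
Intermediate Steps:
$o{\left(n \right)} = n$ ($o{\left(n \right)} = n + 0 = n$)
$- 294 \left(171 + o{\left(4 \right)}\right) = - 294 \left(171 + 4\right) = \left(-294\right) 175 = -51450$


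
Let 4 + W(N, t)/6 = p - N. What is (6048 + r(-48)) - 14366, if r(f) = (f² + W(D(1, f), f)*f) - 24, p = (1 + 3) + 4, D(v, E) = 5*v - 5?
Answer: -7190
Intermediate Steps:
D(v, E) = -5 + 5*v
p = 8 (p = 4 + 4 = 8)
W(N, t) = 24 - 6*N (W(N, t) = -24 + 6*(8 - N) = -24 + (48 - 6*N) = 24 - 6*N)
r(f) = -24 + f² + 24*f (r(f) = (f² + (24 - 6*(-5 + 5*1))*f) - 24 = (f² + (24 - 6*(-5 + 5))*f) - 24 = (f² + (24 - 6*0)*f) - 24 = (f² + (24 + 0)*f) - 24 = (f² + 24*f) - 24 = -24 + f² + 24*f)
(6048 + r(-48)) - 14366 = (6048 + (-24 + (-48)² + 24*(-48))) - 14366 = (6048 + (-24 + 2304 - 1152)) - 14366 = (6048 + 1128) - 14366 = 7176 - 14366 = -7190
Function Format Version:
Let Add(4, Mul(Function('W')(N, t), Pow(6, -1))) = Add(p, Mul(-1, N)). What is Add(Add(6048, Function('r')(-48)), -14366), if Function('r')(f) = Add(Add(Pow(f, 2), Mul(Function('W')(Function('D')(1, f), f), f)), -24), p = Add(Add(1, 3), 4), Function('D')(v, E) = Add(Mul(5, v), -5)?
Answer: -7190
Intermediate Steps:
Function('D')(v, E) = Add(-5, Mul(5, v))
p = 8 (p = Add(4, 4) = 8)
Function('W')(N, t) = Add(24, Mul(-6, N)) (Function('W')(N, t) = Add(-24, Mul(6, Add(8, Mul(-1, N)))) = Add(-24, Add(48, Mul(-6, N))) = Add(24, Mul(-6, N)))
Function('r')(f) = Add(-24, Pow(f, 2), Mul(24, f)) (Function('r')(f) = Add(Add(Pow(f, 2), Mul(Add(24, Mul(-6, Add(-5, Mul(5, 1)))), f)), -24) = Add(Add(Pow(f, 2), Mul(Add(24, Mul(-6, Add(-5, 5))), f)), -24) = Add(Add(Pow(f, 2), Mul(Add(24, Mul(-6, 0)), f)), -24) = Add(Add(Pow(f, 2), Mul(Add(24, 0), f)), -24) = Add(Add(Pow(f, 2), Mul(24, f)), -24) = Add(-24, Pow(f, 2), Mul(24, f)))
Add(Add(6048, Function('r')(-48)), -14366) = Add(Add(6048, Add(-24, Pow(-48, 2), Mul(24, -48))), -14366) = Add(Add(6048, Add(-24, 2304, -1152)), -14366) = Add(Add(6048, 1128), -14366) = Add(7176, -14366) = -7190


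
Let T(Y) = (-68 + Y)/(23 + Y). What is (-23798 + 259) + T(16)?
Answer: -70621/3 ≈ -23540.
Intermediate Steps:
T(Y) = (-68 + Y)/(23 + Y)
(-23798 + 259) + T(16) = (-23798 + 259) + (-68 + 16)/(23 + 16) = -23539 - 52/39 = -23539 + (1/39)*(-52) = -23539 - 4/3 = -70621/3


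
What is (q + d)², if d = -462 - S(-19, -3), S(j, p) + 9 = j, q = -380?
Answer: 662596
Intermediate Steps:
S(j, p) = -9 + j
d = -434 (d = -462 - (-9 - 19) = -462 - 1*(-28) = -462 + 28 = -434)
(q + d)² = (-380 - 434)² = (-814)² = 662596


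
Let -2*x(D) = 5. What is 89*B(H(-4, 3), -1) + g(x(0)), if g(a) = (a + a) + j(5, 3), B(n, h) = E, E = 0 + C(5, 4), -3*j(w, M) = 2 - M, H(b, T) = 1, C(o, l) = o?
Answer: 1321/3 ≈ 440.33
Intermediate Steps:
x(D) = -5/2 (x(D) = -½*5 = -5/2)
j(w, M) = -⅔ + M/3 (j(w, M) = -(2 - M)/3 = -⅔ + M/3)
E = 5 (E = 0 + 5 = 5)
B(n, h) = 5
g(a) = ⅓ + 2*a (g(a) = (a + a) + (-⅔ + (⅓)*3) = 2*a + (-⅔ + 1) = 2*a + ⅓ = ⅓ + 2*a)
89*B(H(-4, 3), -1) + g(x(0)) = 89*5 + (⅓ + 2*(-5/2)) = 445 + (⅓ - 5) = 445 - 14/3 = 1321/3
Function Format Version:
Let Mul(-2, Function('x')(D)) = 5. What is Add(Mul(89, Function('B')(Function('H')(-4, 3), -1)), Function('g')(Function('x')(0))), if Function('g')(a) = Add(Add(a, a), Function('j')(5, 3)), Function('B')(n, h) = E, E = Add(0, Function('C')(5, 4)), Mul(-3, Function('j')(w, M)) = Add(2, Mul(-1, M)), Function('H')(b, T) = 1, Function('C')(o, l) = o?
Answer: Rational(1321, 3) ≈ 440.33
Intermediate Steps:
Function('x')(D) = Rational(-5, 2) (Function('x')(D) = Mul(Rational(-1, 2), 5) = Rational(-5, 2))
Function('j')(w, M) = Add(Rational(-2, 3), Mul(Rational(1, 3), M)) (Function('j')(w, M) = Mul(Rational(-1, 3), Add(2, Mul(-1, M))) = Add(Rational(-2, 3), Mul(Rational(1, 3), M)))
E = 5 (E = Add(0, 5) = 5)
Function('B')(n, h) = 5
Function('g')(a) = Add(Rational(1, 3), Mul(2, a)) (Function('g')(a) = Add(Add(a, a), Add(Rational(-2, 3), Mul(Rational(1, 3), 3))) = Add(Mul(2, a), Add(Rational(-2, 3), 1)) = Add(Mul(2, a), Rational(1, 3)) = Add(Rational(1, 3), Mul(2, a)))
Add(Mul(89, Function('B')(Function('H')(-4, 3), -1)), Function('g')(Function('x')(0))) = Add(Mul(89, 5), Add(Rational(1, 3), Mul(2, Rational(-5, 2)))) = Add(445, Add(Rational(1, 3), -5)) = Add(445, Rational(-14, 3)) = Rational(1321, 3)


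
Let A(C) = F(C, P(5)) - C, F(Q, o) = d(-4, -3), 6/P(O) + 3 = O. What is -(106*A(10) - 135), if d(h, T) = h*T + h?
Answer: 347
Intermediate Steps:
d(h, T) = h + T*h (d(h, T) = T*h + h = h + T*h)
P(O) = 6/(-3 + O)
F(Q, o) = 8 (F(Q, o) = -4*(1 - 3) = -4*(-2) = 8)
A(C) = 8 - C
-(106*A(10) - 135) = -(106*(8 - 1*10) - 135) = -(106*(8 - 10) - 135) = -(106*(-2) - 135) = -(-212 - 135) = -1*(-347) = 347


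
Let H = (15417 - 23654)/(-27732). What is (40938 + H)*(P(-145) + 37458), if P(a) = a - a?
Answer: 7087683225279/4622 ≈ 1.5335e+9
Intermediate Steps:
P(a) = 0
H = 8237/27732 (H = -8237*(-1/27732) = 8237/27732 ≈ 0.29702)
(40938 + H)*(P(-145) + 37458) = (40938 + 8237/27732)*(0 + 37458) = (1135300853/27732)*37458 = 7087683225279/4622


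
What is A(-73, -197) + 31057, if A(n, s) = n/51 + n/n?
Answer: 1583885/51 ≈ 31057.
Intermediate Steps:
A(n, s) = 1 + n/51 (A(n, s) = n*(1/51) + 1 = n/51 + 1 = 1 + n/51)
A(-73, -197) + 31057 = (1 + (1/51)*(-73)) + 31057 = (1 - 73/51) + 31057 = -22/51 + 31057 = 1583885/51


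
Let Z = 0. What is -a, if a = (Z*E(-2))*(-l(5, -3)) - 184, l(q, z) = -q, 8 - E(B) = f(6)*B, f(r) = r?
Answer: 184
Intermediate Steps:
E(B) = 8 - 6*B
a = -184 (a = (0*(8 - 6*(-2)))*(-(-1)*5) - 184 = (0*(8 + 12))*(-1*(-5)) - 184 = (0*20)*5 - 184 = 0*5 - 184 = 0 - 184 = -184)
-a = -1*(-184) = 184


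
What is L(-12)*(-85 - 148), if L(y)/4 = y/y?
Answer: -932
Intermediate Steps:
L(y) = 4 (L(y) = 4*(y/y) = 4*1 = 4)
L(-12)*(-85 - 148) = 4*(-85 - 148) = 4*(-233) = -932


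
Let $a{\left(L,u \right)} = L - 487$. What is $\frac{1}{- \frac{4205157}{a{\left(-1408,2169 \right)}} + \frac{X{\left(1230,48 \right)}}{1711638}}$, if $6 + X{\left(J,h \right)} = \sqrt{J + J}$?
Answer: $\frac{1945512483306475336830}{4317248245298171245639343} - \frac{1024422474825 \sqrt{615}}{4317248245298171245639343} \approx 0.00045064$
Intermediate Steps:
$a{\left(L,u \right)} = -487 + L$ ($a{\left(L,u \right)} = L - 487 = -487 + L$)
$X{\left(J,h \right)} = -6 + \sqrt{2} \sqrt{J}$ ($X{\left(J,h \right)} = -6 + \sqrt{J + J} = -6 + \sqrt{2 J} = -6 + \sqrt{2} \sqrt{J}$)
$\frac{1}{- \frac{4205157}{a{\left(-1408,2169 \right)}} + \frac{X{\left(1230,48 \right)}}{1711638}} = \frac{1}{- \frac{4205157}{-487 - 1408} + \frac{-6 + \sqrt{2} \sqrt{1230}}{1711638}} = \frac{1}{- \frac{4205157}{-1895} + \left(-6 + 2 \sqrt{615}\right) \frac{1}{1711638}} = \frac{1}{\left(-4205157\right) \left(- \frac{1}{1895}\right) - \left(\frac{1}{285273} - \frac{\sqrt{615}}{855819}\right)} = \frac{1}{\frac{4205157}{1895} - \left(\frac{1}{285273} - \frac{\sqrt{615}}{855819}\right)} = \frac{1}{\frac{1199617750966}{540592335} + \frac{\sqrt{615}}{855819}}$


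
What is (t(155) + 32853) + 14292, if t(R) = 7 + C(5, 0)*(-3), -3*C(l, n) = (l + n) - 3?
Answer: 47154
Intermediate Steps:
C(l, n) = 1 - l/3 - n/3 (C(l, n) = -((l + n) - 3)/3 = -(-3 + l + n)/3 = 1 - l/3 - n/3)
t(R) = 9 (t(R) = 7 + (1 - 1/3*5 - 1/3*0)*(-3) = 7 + (1 - 5/3 + 0)*(-3) = 7 - 2/3*(-3) = 7 + 2 = 9)
(t(155) + 32853) + 14292 = (9 + 32853) + 14292 = 32862 + 14292 = 47154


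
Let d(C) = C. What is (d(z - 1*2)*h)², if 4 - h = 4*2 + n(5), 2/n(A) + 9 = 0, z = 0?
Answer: 4624/81 ≈ 57.086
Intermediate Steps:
n(A) = -2/9 (n(A) = 2/(-9 + 0) = 2/(-9) = 2*(-⅑) = -2/9)
h = -34/9 (h = 4 - (4*2 - 2/9) = 4 - (8 - 2/9) = 4 - 1*70/9 = 4 - 70/9 = -34/9 ≈ -3.7778)
(d(z - 1*2)*h)² = ((0 - 1*2)*(-34/9))² = ((0 - 2)*(-34/9))² = (-2*(-34/9))² = (68/9)² = 4624/81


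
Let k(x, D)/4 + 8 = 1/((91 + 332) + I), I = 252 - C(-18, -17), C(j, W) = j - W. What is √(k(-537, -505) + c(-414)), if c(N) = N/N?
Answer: 3*I*√582/13 ≈ 5.5672*I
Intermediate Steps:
c(N) = 1
I = 253 (I = 252 - (-18 - 1*(-17)) = 252 - (-18 + 17) = 252 - 1*(-1) = 252 + 1 = 253)
k(x, D) = -5407/169 (k(x, D) = -32 + 4/((91 + 332) + 253) = -32 + 4/(423 + 253) = -32 + 4/676 = -32 + 4*(1/676) = -32 + 1/169 = -5407/169)
√(k(-537, -505) + c(-414)) = √(-5407/169 + 1) = √(-5238/169) = 3*I*√582/13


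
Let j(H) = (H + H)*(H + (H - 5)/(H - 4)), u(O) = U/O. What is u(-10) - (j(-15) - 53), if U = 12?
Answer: -34829/95 ≈ -366.62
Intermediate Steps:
u(O) = 12/O
j(H) = 2*H*(H + (-5 + H)/(-4 + H)) (j(H) = (2*H)*(H + (-5 + H)/(-4 + H)) = 2*H*(H + (-5 + H)/(-4 + H)))
u(-10) - (j(-15) - 53) = 12/(-10) - (2*(-15)*(-5 + (-15)² - 3*(-15))/(-4 - 15) - 53) = 12*(-⅒) - (2*(-15)*(-5 + 225 + 45)/(-19) - 53) = -6/5 - (2*(-15)*(-1/19)*265 - 53) = -6/5 - (7950/19 - 53) = -6/5 - 1*6943/19 = -6/5 - 6943/19 = -34829/95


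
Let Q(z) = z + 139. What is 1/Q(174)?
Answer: 1/313 ≈ 0.0031949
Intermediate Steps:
Q(z) = 139 + z
1/Q(174) = 1/(139 + 174) = 1/313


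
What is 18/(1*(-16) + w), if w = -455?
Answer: -6/157 ≈ -0.038217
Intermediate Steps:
18/(1*(-16) + w) = 18/(1*(-16) - 455) = 18/(-16 - 455) = 18/(-471) = -1/471*18 = -6/157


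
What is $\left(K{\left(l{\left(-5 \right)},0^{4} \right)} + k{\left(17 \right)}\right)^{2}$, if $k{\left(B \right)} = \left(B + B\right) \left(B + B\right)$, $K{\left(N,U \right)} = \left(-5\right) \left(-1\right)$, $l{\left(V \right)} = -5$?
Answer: $1347921$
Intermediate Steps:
$K{\left(N,U \right)} = 5$
$k{\left(B \right)} = 4 B^{2}$ ($k{\left(B \right)} = 2 B 2 B = 4 B^{2}$)
$\left(K{\left(l{\left(-5 \right)},0^{4} \right)} + k{\left(17 \right)}\right)^{2} = \left(5 + 4 \cdot 17^{2}\right)^{2} = \left(5 + 4 \cdot 289\right)^{2} = \left(5 + 1156\right)^{2} = 1161^{2} = 1347921$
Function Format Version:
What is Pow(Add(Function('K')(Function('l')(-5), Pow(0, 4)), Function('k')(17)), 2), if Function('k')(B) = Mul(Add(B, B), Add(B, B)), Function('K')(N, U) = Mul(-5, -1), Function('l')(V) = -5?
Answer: 1347921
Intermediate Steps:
Function('K')(N, U) = 5
Function('k')(B) = Mul(4, Pow(B, 2)) (Function('k')(B) = Mul(Mul(2, B), Mul(2, B)) = Mul(4, Pow(B, 2)))
Pow(Add(Function('K')(Function('l')(-5), Pow(0, 4)), Function('k')(17)), 2) = Pow(Add(5, Mul(4, Pow(17, 2))), 2) = Pow(Add(5, Mul(4, 289)), 2) = Pow(Add(5, 1156), 2) = Pow(1161, 2) = 1347921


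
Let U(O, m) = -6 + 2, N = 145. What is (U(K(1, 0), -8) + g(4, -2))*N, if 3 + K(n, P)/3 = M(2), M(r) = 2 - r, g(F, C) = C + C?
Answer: -1160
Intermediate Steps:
g(F, C) = 2*C
K(n, P) = -9 (K(n, P) = -9 + 3*(2 - 1*2) = -9 + 3*(2 - 2) = -9 + 3*0 = -9 + 0 = -9)
U(O, m) = -4
(U(K(1, 0), -8) + g(4, -2))*N = (-4 + 2*(-2))*145 = (-4 - 4)*145 = -8*145 = -1160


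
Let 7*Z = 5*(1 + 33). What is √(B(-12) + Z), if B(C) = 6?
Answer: 2*√371/7 ≈ 5.5032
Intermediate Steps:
Z = 170/7 (Z = (5*(1 + 33))/7 = (5*34)/7 = (⅐)*170 = 170/7 ≈ 24.286)
√(B(-12) + Z) = √(6 + 170/7) = √(212/7) = 2*√371/7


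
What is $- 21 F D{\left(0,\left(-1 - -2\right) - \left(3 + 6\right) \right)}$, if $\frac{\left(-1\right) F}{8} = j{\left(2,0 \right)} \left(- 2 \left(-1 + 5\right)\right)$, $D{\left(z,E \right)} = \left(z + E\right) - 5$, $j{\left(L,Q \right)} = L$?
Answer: $34944$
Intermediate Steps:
$D{\left(z,E \right)} = -5 + E + z$ ($D{\left(z,E \right)} = \left(E + z\right) - 5 = -5 + E + z$)
$F = 128$ ($F = - 8 \cdot 2 \left(- 2 \left(-1 + 5\right)\right) = - 8 \cdot 2 \left(\left(-2\right) 4\right) = - 8 \cdot 2 \left(-8\right) = \left(-8\right) \left(-16\right) = 128$)
$- 21 F D{\left(0,\left(-1 - -2\right) - \left(3 + 6\right) \right)} = \left(-21\right) 128 \left(-5 - 8 + 0\right) = - 2688 \left(-5 + \left(\left(-1 + 2\right) - 9\right) + 0\right) = - 2688 \left(-5 + \left(1 - 9\right) + 0\right) = - 2688 \left(-5 - 8 + 0\right) = \left(-2688\right) \left(-13\right) = 34944$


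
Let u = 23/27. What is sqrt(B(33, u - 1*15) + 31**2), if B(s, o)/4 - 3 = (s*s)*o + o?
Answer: I*sqrt(4917747)/9 ≈ 246.4*I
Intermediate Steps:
u = 23/27 (u = 23*(1/27) = 23/27 ≈ 0.85185)
B(s, o) = 12 + 4*o + 4*o*s**2 (B(s, o) = 12 + 4*((s*s)*o + o) = 12 + 4*(s**2*o + o) = 12 + 4*(o*s**2 + o) = 12 + 4*(o + o*s**2) = 12 + (4*o + 4*o*s**2) = 12 + 4*o + 4*o*s**2)
sqrt(B(33, u - 1*15) + 31**2) = sqrt((12 + 4*(23/27 - 1*15) + 4*(23/27 - 1*15)*33**2) + 31**2) = sqrt((12 + 4*(23/27 - 15) + 4*(23/27 - 15)*1089) + 961) = sqrt((12 + 4*(-382/27) + 4*(-382/27)*1089) + 961) = sqrt((12 - 1528/27 - 184888/3) + 961) = sqrt(-1665196/27 + 961) = sqrt(-1639249/27) = I*sqrt(4917747)/9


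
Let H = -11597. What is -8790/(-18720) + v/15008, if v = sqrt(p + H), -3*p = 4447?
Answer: 293/624 + I*sqrt(117714)/45024 ≈ 0.46955 + 0.0076203*I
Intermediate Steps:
p = -4447/3 (p = -1/3*4447 = -4447/3 ≈ -1482.3)
v = I*sqrt(117714)/3 (v = sqrt(-4447/3 - 11597) = sqrt(-39238/3) = I*sqrt(117714)/3 ≈ 114.36*I)
-8790/(-18720) + v/15008 = -8790/(-18720) + (I*sqrt(117714)/3)/15008 = -8790*(-1/18720) + (I*sqrt(117714)/3)*(1/15008) = 293/624 + I*sqrt(117714)/45024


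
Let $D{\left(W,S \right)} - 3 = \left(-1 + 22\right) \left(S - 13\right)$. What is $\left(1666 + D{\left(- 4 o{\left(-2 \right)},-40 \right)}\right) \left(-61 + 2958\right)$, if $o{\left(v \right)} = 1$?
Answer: $1610732$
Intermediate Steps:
$D{\left(W,S \right)} = -270 + 21 S$ ($D{\left(W,S \right)} = 3 + \left(-1 + 22\right) \left(S - 13\right) = 3 + 21 \left(-13 + S\right) = 3 + \left(-273 + 21 S\right) = -270 + 21 S$)
$\left(1666 + D{\left(- 4 o{\left(-2 \right)},-40 \right)}\right) \left(-61 + 2958\right) = \left(1666 + \left(-270 + 21 \left(-40\right)\right)\right) \left(-61 + 2958\right) = \left(1666 - 1110\right) 2897 = 556 \cdot 2897 = 1610732$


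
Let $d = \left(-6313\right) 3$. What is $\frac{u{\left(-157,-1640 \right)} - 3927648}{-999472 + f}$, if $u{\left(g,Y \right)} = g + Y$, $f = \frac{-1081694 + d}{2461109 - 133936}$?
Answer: $\frac{3048166102995}{775315117763} \approx 3.9315$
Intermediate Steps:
$d = -18939$
$f = - \frac{1100633}{2327173}$ ($f = \frac{-1081694 - 18939}{2461109 - 133936} = - \frac{1100633}{2327173} \approx -0.47295$)
$u{\left(g,Y \right)} = Y + g$
$\frac{u{\left(-157,-1640 \right)} - 3927648}{-999472 + f} = \frac{\left(-1640 - 157\right) - 3927648}{-999472 - \frac{1100633}{2327173}} = \frac{-1797 - 3927648}{- \frac{2325945353289}{2327173}} = \left(-3929445\right) \left(- \frac{2327173}{2325945353289}\right) = \frac{3048166102995}{775315117763}$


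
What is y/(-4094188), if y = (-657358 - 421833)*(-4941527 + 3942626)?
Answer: -1078004969091/4094188 ≈ -2.6330e+5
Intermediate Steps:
y = 1078004969091 (y = -1079191*(-998901) = 1078004969091)
y/(-4094188) = 1078004969091/(-4094188) = 1078004969091*(-1/4094188) = -1078004969091/4094188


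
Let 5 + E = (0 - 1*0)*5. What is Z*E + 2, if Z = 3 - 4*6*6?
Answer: 707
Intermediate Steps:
E = -5 (E = -5 + (0 - 1*0)*5 = -5 + (0 + 0)*5 = -5 + 0*5 = -5 + 0 = -5)
Z = -141 (Z = 3 - 24*6 = 3 - 144 = -141)
Z*E + 2 = -141*(-5) + 2 = 705 + 2 = 707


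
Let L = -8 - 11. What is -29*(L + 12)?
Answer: 203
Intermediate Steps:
L = -19
-29*(L + 12) = -29*(-19 + 12) = -29*(-7) = 203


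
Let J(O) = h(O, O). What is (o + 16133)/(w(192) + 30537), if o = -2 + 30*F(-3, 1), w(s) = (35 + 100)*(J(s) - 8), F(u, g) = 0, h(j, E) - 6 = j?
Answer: 5377/18729 ≈ 0.28710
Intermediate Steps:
h(j, E) = 6 + j
J(O) = 6 + O
w(s) = -270 + 135*s (w(s) = (35 + 100)*((6 + s) - 8) = 135*(-2 + s) = -270 + 135*s)
o = -2 (o = -2 + 30*0 = -2 + 0 = -2)
(o + 16133)/(w(192) + 30537) = (-2 + 16133)/((-270 + 135*192) + 30537) = 16131/((-270 + 25920) + 30537) = 16131/(25650 + 30537) = 16131/56187 = 16131*(1/56187) = 5377/18729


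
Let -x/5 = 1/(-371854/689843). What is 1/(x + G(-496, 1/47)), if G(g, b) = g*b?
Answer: -2496734/3189497 ≈ -0.78280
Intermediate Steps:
G(g, b) = b*g
x = 492745/53122 (x = -5/((-371854/689843)) = -5/((-371854*1/689843)) = -5/(-53122/98549) = -5*(-98549/53122) = 492745/53122 ≈ 9.2757)
1/(x + G(-496, 1/47)) = 1/(492745/53122 - 496/47) = 1/(-3189497/2496734) = -2496734/3189497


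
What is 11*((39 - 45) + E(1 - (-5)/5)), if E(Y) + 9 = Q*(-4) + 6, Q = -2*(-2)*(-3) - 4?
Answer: 605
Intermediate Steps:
Q = -16 (Q = 4*(-3) - 4 = -12 - 4 = -16)
E(Y) = 61 (E(Y) = -9 + (-16*(-4) + 6) = -9 + (64 + 6) = -9 + 70 = 61)
11*((39 - 45) + E(1 - (-5)/5)) = 11*((39 - 45) + 61) = 11*(-6 + 61) = 11*55 = 605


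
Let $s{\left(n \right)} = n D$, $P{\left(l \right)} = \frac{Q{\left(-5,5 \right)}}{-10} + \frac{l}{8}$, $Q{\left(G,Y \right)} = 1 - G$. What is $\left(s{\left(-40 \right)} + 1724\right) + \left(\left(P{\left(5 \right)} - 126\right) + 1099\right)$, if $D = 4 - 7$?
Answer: $\frac{112681}{40} \approx 2817.0$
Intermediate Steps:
$D = -3$ ($D = 4 - 7 = -3$)
$P{\left(l \right)} = - \frac{3}{5} + \frac{l}{8}$ ($P{\left(l \right)} = \frac{1 - -5}{-10} + \frac{l}{8} = \left(1 + 5\right) \left(- \frac{1}{10}\right) + l \frac{1}{8} = 6 \left(- \frac{1}{10}\right) + \frac{l}{8} = - \frac{3}{5} + \frac{l}{8}$)
$s{\left(n \right)} = - 3 n$ ($s{\left(n \right)} = n \left(-3\right) = - 3 n$)
$\left(s{\left(-40 \right)} + 1724\right) + \left(\left(P{\left(5 \right)} - 126\right) + 1099\right) = \left(\left(-3\right) \left(-40\right) + 1724\right) + \left(\left(\left(- \frac{3}{5} + \frac{1}{8} \cdot 5\right) - 126\right) + 1099\right) = \left(120 + 1724\right) + \left(\left(\left(- \frac{3}{5} + \frac{5}{8}\right) - 126\right) + 1099\right) = 1844 + \left(\left(\frac{1}{40} - 126\right) + 1099\right) = 1844 + \left(- \frac{5039}{40} + 1099\right) = 1844 + \frac{38921}{40} = \frac{112681}{40}$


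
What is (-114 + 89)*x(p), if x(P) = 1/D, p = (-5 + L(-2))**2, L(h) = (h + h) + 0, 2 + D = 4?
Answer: -25/2 ≈ -12.500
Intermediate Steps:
D = 2 (D = -2 + 4 = 2)
L(h) = 2*h (L(h) = 2*h + 0 = 2*h)
p = 81 (p = (-5 + 2*(-2))**2 = (-5 - 4)**2 = (-9)**2 = 81)
x(P) = 1/2
(-114 + 89)*x(p) = (-114 + 89)*(1/2) = -25*1/2 = -25/2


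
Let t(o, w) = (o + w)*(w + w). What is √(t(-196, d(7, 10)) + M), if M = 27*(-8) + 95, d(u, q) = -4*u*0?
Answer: 11*I ≈ 11.0*I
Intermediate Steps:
d(u, q) = 0
M = -121 (M = -216 + 95 = -121)
t(o, w) = 2*w*(o + w) (t(o, w) = (o + w)*(2*w) = 2*w*(o + w))
√(t(-196, d(7, 10)) + M) = √(2*0*(-196 + 0) - 121) = √(2*0*(-196) - 121) = √(0 - 121) = √(-121) = 11*I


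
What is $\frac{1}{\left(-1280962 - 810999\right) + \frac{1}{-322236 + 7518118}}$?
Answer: $- \frac{7195882}{15053504504601} \approx -4.7802 \cdot 10^{-7}$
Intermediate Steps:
$\frac{1}{\left(-1280962 - 810999\right) + \frac{1}{-322236 + 7518118}} = \frac{1}{\left(-1280962 - 810999\right) + \frac{1}{7195882}} = \frac{1}{-2091961 + \frac{1}{7195882}} = \frac{1}{- \frac{15053504504601}{7195882}} = - \frac{7195882}{15053504504601}$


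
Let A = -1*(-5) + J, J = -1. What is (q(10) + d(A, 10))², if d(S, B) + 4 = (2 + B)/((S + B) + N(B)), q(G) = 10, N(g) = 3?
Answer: 12996/289 ≈ 44.969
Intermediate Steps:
A = 4 (A = -1*(-5) - 1 = 5 - 1 = 4)
d(S, B) = -4 + (2 + B)/(3 + B + S) (d(S, B) = -4 + (2 + B)/((S + B) + 3) = -4 + (2 + B)/((B + S) + 3) = -4 + (2 + B)/(3 + B + S))
(q(10) + d(A, 10))² = (10 + (-10 - 4*4 - 3*10)/(3 + 10 + 4))² = (10 + (-10 - 16 - 30)/17)² = (10 + (1/17)*(-56))² = (10 - 56/17)² = (114/17)² = 12996/289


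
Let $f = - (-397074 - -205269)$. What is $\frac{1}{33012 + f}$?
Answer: $\frac{1}{224817} \approx 4.4481 \cdot 10^{-6}$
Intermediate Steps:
$f = 191805$ ($f = - (-397074 + 205269) = \left(-1\right) \left(-191805\right) = 191805$)
$\frac{1}{33012 + f} = \frac{1}{33012 + 191805} = \frac{1}{224817}$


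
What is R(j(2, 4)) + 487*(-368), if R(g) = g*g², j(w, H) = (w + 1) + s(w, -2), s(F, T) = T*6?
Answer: -179945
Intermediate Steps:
s(F, T) = 6*T
j(w, H) = -11 + w (j(w, H) = (w + 1) + 6*(-2) = (1 + w) - 12 = -11 + w)
R(g) = g³
R(j(2, 4)) + 487*(-368) = (-11 + 2)³ + 487*(-368) = (-9)³ - 179216 = -729 - 179216 = -179945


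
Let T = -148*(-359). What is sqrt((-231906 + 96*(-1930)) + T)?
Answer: I*sqrt(364054) ≈ 603.37*I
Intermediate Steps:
T = 53132
sqrt((-231906 + 96*(-1930)) + T) = sqrt((-231906 + 96*(-1930)) + 53132) = sqrt((-231906 - 185280) + 53132) = sqrt(-417186 + 53132) = sqrt(-364054) = I*sqrt(364054)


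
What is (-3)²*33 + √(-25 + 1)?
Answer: 297 + 2*I*√6 ≈ 297.0 + 4.899*I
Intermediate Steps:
(-3)²*33 + √(-25 + 1) = 9*33 + √(-24) = 297 + 2*I*√6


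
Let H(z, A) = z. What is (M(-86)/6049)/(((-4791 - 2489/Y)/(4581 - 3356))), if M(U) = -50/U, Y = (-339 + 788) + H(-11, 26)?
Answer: -13413750/546471021329 ≈ -2.4546e-5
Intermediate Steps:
Y = 438 (Y = (-339 + 788) - 11 = 449 - 11 = 438)
(M(-86)/6049)/(((-4791 - 2489/Y)/(4581 - 3356))) = (-50/(-86)/6049)/(((-4791 - 2489/438)/(4581 - 3356))) = (-50*(-1/86)*(1/6049))/(((-4791 - 2489*1/438)/1225)) = ((25/43)*(1/6049))/(((-4791 - 2489/438)*(1/1225))) = 25/(260107*((-2100947/438*1/1225))) = 25/(260107*(-2100947/536550)) = (25/260107)*(-536550/2100947) = -13413750/546471021329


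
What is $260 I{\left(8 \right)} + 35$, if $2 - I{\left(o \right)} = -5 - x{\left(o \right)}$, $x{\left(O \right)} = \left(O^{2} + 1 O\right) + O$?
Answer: $22655$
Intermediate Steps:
$x{\left(O \right)} = O^{2} + 2 O$ ($x{\left(O \right)} = \left(O^{2} + O\right) + O = \left(O + O^{2}\right) + O = O^{2} + 2 O$)
$I{\left(o \right)} = 7 + o \left(2 + o\right)$ ($I{\left(o \right)} = 2 - \left(-5 - o \left(2 + o\right)\right) = 2 + \left(5 + o \left(2 + o\right)\right) = 7 + o \left(2 + o\right)$)
$260 I{\left(8 \right)} + 35 = 260 \left(7 + 8 \left(2 + 8\right)\right) + 35 = 260 \left(7 + 8 \cdot 10\right) + 35 = 260 \left(7 + 80\right) + 35 = 260 \cdot 87 + 35 = 22620 + 35 = 22655$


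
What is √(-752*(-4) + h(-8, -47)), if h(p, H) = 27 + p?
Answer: √3027 ≈ 55.018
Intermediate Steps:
√(-752*(-4) + h(-8, -47)) = √(-752*(-4) + (27 - 8)) = √(3008 + 19) = √3027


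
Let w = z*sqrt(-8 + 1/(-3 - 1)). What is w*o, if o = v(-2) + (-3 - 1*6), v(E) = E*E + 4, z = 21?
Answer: -21*I*sqrt(33)/2 ≈ -60.318*I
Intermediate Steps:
v(E) = 4 + E**2 (v(E) = E**2 + 4 = 4 + E**2)
o = -1 (o = (4 + (-2)**2) + (-3 - 1*6) = (4 + 4) + (-3 - 6) = 8 - 9 = -1)
w = 21*I*sqrt(33)/2 (w = 21*sqrt(-8 + 1/(-3 - 1)) = 21*sqrt(-8 + 1/(-4)) = 21*sqrt(-8 - 1/4) = 21*sqrt(-33/4) = 21*(I*sqrt(33)/2) = 21*I*sqrt(33)/2 ≈ 60.318*I)
w*o = (21*I*sqrt(33)/2)*(-1) = -21*I*sqrt(33)/2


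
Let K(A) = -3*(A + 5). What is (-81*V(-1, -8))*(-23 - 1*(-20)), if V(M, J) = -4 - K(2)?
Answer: 4131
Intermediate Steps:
K(A) = -15 - 3*A (K(A) = -3*(5 + A) = -15 - 3*A)
V(M, J) = 17 (V(M, J) = -4 - (-15 - 3*2) = -4 - (-15 - 6) = -4 - 1*(-21) = -4 + 21 = 17)
(-81*V(-1, -8))*(-23 - 1*(-20)) = (-81*17)*(-23 - 1*(-20)) = -1377*(-23 + 20) = -1377*(-3) = 4131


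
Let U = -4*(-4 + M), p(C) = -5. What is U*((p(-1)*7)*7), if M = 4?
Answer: 0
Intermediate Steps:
U = 0 (U = -4*(-4 + 4) = -4*0 = 0)
U*((p(-1)*7)*7) = 0*(-5*7*7) = 0*(-35*7) = 0*(-245) = 0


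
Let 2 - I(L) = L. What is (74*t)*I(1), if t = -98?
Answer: -7252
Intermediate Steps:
I(L) = 2 - L
(74*t)*I(1) = (74*(-98))*(2 - 1*1) = -7252*(2 - 1) = -7252*1 = -7252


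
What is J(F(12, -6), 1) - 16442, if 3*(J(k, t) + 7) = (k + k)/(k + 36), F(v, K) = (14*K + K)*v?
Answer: -477001/29 ≈ -16448.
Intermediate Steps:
F(v, K) = 15*K*v (F(v, K) = (15*K)*v = 15*K*v)
J(k, t) = -7 + 2*k/(3*(36 + k)) (J(k, t) = -7 + ((k + k)/(k + 36))/3 = -7 + ((2*k)/(36 + k))/3 = -7 + (2*k/(36 + k))/3 = -7 + 2*k/(3*(36 + k)))
J(F(12, -6), 1) - 16442 = (-756 - 285*(-6)*12)/(3*(36 + 15*(-6)*12)) - 16442 = (-756 - 19*(-1080))/(3*(36 - 1080)) - 16442 = (⅓)*(-756 + 20520)/(-1044) - 16442 = (⅓)*(-1/1044)*19764 - 16442 = -183/29 - 16442 = -477001/29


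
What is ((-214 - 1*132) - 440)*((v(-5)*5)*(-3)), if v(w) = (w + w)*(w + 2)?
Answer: 353700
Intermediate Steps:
v(w) = 2*w*(2 + w) (v(w) = (2*w)*(2 + w) = 2*w*(2 + w))
((-214 - 1*132) - 440)*((v(-5)*5)*(-3)) = ((-214 - 1*132) - 440)*(((2*(-5)*(2 - 5))*5)*(-3)) = ((-214 - 132) - 440)*(((2*(-5)*(-3))*5)*(-3)) = (-346 - 440)*((30*5)*(-3)) = -117900*(-3) = -786*(-450) = 353700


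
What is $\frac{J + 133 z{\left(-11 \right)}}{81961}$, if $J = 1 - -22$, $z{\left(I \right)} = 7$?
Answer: $\frac{954}{81961} \approx 0.01164$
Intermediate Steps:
$J = 23$ ($J = 1 + 22 = 23$)
$\frac{J + 133 z{\left(-11 \right)}}{81961} = \frac{23 + 133 \cdot 7}{81961} = \left(23 + 931\right) \frac{1}{81961} = 954 \cdot \frac{1}{81961} = \frac{954}{81961}$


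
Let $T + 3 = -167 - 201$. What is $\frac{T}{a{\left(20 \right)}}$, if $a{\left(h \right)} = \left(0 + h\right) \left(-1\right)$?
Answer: $\frac{371}{20} \approx 18.55$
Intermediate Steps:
$a{\left(h \right)} = - h$ ($a{\left(h \right)} = h \left(-1\right) = - h$)
$T = -371$ ($T = -3 - 368 = -371$)
$\frac{T}{a{\left(20 \right)}} = - \frac{371}{\left(-1\right) 20} = - \frac{371}{-20} = \left(-371\right) \left(- \frac{1}{20}\right) = \frac{371}{20}$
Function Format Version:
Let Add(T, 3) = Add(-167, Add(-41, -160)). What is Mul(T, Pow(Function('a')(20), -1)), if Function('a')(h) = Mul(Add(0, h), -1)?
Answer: Rational(371, 20) ≈ 18.550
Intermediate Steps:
Function('a')(h) = Mul(-1, h) (Function('a')(h) = Mul(h, -1) = Mul(-1, h))
T = -371 (T = Add(-3, Add(-167, Add(-41, -160))) = Add(-3, Add(-167, -201)) = Add(-3, -368) = -371)
Mul(T, Pow(Function('a')(20), -1)) = Mul(-371, Pow(Mul(-1, 20), -1)) = Mul(-371, Pow(-20, -1)) = Mul(-371, Rational(-1, 20)) = Rational(371, 20)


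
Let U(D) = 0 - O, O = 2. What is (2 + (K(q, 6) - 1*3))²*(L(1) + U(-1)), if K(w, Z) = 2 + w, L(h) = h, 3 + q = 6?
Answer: -16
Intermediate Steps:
q = 3 (q = -3 + 6 = 3)
U(D) = -2 (U(D) = 0 - 1*2 = 0 - 2 = -2)
(2 + (K(q, 6) - 1*3))²*(L(1) + U(-1)) = (2 + ((2 + 3) - 1*3))²*(1 - 2) = (2 + (5 - 3))²*(-1) = (2 + 2)²*(-1) = 4²*(-1) = 16*(-1) = -16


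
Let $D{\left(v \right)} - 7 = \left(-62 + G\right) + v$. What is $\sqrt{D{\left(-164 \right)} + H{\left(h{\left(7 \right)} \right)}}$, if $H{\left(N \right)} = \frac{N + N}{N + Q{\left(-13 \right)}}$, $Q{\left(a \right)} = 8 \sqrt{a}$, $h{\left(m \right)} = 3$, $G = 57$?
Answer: $\sqrt{-162 + \frac{6}{3 + 8 i \sqrt{13}}} \approx 0.00808 - 12.727 i$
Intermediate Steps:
$H{\left(N \right)} = \frac{2 N}{N + 8 i \sqrt{13}}$ ($H{\left(N \right)} = \frac{N + N}{N + 8 \sqrt{-13}} = \frac{2 N}{N + 8 i \sqrt{13}}$)
$D{\left(v \right)} = 2 + v$ ($D{\left(v \right)} = 7 + \left(\left(-62 + 57\right) + v\right) = 7 + \left(-5 + v\right) = 2 + v$)
$\sqrt{D{\left(-164 \right)} + H{\left(h{\left(7 \right)} \right)}} = \sqrt{\left(2 - 164\right) + 2 \cdot 3 \frac{1}{3 + 8 i \sqrt{13}}} = \sqrt{-162 + \frac{6}{3 + 8 i \sqrt{13}}}$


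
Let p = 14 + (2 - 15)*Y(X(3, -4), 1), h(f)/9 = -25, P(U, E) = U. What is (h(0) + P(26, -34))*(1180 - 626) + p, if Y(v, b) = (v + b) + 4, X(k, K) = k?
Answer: -110336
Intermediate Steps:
h(f) = -225 (h(f) = 9*(-25) = -225)
Y(v, b) = 4 + b + v (Y(v, b) = (b + v) + 4 = 4 + b + v)
p = -90 (p = 14 + (2 - 15)*(4 + 1 + 3) = 14 - 13*8 = 14 - 104 = -90)
(h(0) + P(26, -34))*(1180 - 626) + p = (-225 + 26)*(1180 - 626) - 90 = -199*554 - 90 = -110246 - 90 = -110336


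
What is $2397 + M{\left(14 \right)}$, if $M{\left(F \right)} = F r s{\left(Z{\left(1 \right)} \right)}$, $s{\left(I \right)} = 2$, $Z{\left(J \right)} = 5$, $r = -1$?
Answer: $2369$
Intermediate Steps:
$M{\left(F \right)} = - 2 F$ ($M{\left(F \right)} = F \left(-1\right) 2 = - F 2 = - 2 F$)
$2397 + M{\left(14 \right)} = 2397 - 28 = 2369$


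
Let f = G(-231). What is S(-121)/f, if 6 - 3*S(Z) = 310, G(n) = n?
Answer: 304/693 ≈ 0.43867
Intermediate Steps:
S(Z) = -304/3 (S(Z) = 2 - 1/3*310 = 2 - 310/3 = -304/3)
f = -231
S(-121)/f = -304/3/(-231) = -304/3*(-1/231) = 304/693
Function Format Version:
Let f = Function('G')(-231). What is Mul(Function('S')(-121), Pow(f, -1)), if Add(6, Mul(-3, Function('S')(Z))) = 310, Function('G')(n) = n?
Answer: Rational(304, 693) ≈ 0.43867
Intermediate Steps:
Function('S')(Z) = Rational(-304, 3) (Function('S')(Z) = Add(2, Mul(Rational(-1, 3), 310)) = Add(2, Rational(-310, 3)) = Rational(-304, 3))
f = -231
Mul(Function('S')(-121), Pow(f, -1)) = Mul(Rational(-304, 3), Pow(-231, -1)) = Mul(Rational(-304, 3), Rational(-1, 231)) = Rational(304, 693)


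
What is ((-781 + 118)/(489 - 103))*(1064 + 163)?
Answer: -813501/386 ≈ -2107.5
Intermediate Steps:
((-781 + 118)/(489 - 103))*(1064 + 163) = -663/386*1227 = -813501/386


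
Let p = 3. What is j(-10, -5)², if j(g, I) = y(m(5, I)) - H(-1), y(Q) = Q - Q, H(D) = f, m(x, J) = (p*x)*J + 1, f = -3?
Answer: 9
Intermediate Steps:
m(x, J) = 1 + 3*J*x (m(x, J) = (3*x)*J + 1 = 3*J*x + 1 = 1 + 3*J*x)
H(D) = -3
y(Q) = 0
j(g, I) = 3 (j(g, I) = 0 - 1*(-3) = 0 + 3 = 3)
j(-10, -5)² = 3² = 9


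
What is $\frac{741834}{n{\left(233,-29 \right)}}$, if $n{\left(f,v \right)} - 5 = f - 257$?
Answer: $- \frac{741834}{19} \approx -39044.0$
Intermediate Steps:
$n{\left(f,v \right)} = -252 + f$ ($n{\left(f,v \right)} = 5 + \left(f - 257\right) = 5 + \left(-257 + f\right) = -252 + f$)
$\frac{741834}{n{\left(233,-29 \right)}} = \frac{741834}{-252 + 233} = \frac{741834}{-19} = 741834 \left(- \frac{1}{19}\right) = - \frac{741834}{19}$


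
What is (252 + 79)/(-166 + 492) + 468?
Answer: 152899/326 ≈ 469.02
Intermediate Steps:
(252 + 79)/(-166 + 492) + 468 = 331/326 + 468 = 152899/326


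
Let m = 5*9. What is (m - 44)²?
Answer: 1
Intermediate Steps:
m = 45
(m - 44)² = (45 - 44)² = 1² = 1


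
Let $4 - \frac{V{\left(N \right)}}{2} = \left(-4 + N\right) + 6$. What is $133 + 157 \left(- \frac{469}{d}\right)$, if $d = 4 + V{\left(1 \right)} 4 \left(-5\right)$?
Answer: $\frac{78421}{36} \approx 2178.4$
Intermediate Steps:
$V{\left(N \right)} = 4 - 2 N$ ($V{\left(N \right)} = 8 - 2 \left(\left(-4 + N\right) + 6\right) = 8 - 2 \left(2 + N\right) = 8 - \left(4 + 2 N\right) = 4 - 2 N$)
$d = -36$ ($d = 4 + \left(4 - 2\right) 4 \left(-5\right) = 4 + \left(4 - 2\right) \left(-20\right) = 4 + 2 \left(-20\right) = 4 - 40 = -36$)
$133 + 157 \left(- \frac{469}{d}\right) = 133 + 157 \left(- \frac{469}{-36}\right) = 133 + 157 \left(\left(-469\right) \left(- \frac{1}{36}\right)\right) = 133 + 157 \cdot \frac{469}{36} = 133 + \frac{73633}{36} = \frac{78421}{36}$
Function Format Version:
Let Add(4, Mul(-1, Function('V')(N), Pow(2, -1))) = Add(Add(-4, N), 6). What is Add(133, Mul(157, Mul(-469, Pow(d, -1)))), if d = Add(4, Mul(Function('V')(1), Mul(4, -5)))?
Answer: Rational(78421, 36) ≈ 2178.4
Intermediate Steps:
Function('V')(N) = Add(4, Mul(-2, N)) (Function('V')(N) = Add(8, Mul(-2, Add(Add(-4, N), 6))) = Add(8, Mul(-2, Add(2, N))) = Add(8, Add(-4, Mul(-2, N))) = Add(4, Mul(-2, N)))
d = -36 (d = Add(4, Mul(Add(4, Mul(-2, 1)), Mul(4, -5))) = Add(4, Mul(Add(4, -2), -20)) = Add(4, Mul(2, -20)) = Add(4, -40) = -36)
Add(133, Mul(157, Mul(-469, Pow(d, -1)))) = Add(133, Mul(157, Mul(-469, Pow(-36, -1)))) = Add(133, Mul(157, Mul(-469, Rational(-1, 36)))) = Add(133, Mul(157, Rational(469, 36))) = Add(133, Rational(73633, 36)) = Rational(78421, 36)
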